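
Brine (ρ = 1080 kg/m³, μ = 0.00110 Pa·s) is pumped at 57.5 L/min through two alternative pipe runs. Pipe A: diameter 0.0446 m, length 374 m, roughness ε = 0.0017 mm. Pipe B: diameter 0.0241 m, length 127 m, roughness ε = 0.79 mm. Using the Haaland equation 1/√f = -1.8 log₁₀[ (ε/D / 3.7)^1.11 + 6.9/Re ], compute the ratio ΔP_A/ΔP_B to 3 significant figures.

ΔP_A/ΔP_B ≈ 0.0542

Pipe A: V = Q/A = 0.0009583/0.001562 = 0.6134 m/s; Re = 2.686e+04; ε/D = 3.81e-05; Haaland → f = 0.02401; ΔP_A = f(L/D)(ρV²/2) = 4.091e+04 Pa.
Pipe B: V = Q/A = 0.0009583/0.0004562 = 2.101 m/s; Re = 4.971e+04; ε/D = 0.0328; Haaland → f = 0.06005; ΔP_B = f(L/D)(ρV²/2) = 7.542e+05 Pa.
ΔP_A/ΔP_B = 4.091e+04/7.542e+05 = 0.0542.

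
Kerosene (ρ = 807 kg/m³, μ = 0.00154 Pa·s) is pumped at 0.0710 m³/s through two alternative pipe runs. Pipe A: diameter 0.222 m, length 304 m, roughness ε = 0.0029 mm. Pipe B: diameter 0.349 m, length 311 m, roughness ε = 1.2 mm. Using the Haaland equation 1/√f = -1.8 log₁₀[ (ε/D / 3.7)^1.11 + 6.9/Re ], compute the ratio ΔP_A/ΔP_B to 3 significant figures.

Pipe A: V = Q/A = 0.071/0.03871 = 1.834 m/s; Re = 2.134e+05; ε/D = 1.31e-05; Haaland → f = 0.01539; ΔP_A = f(L/D)(ρV²/2) = 2.861e+04 Pa.
Pipe B: V = Q/A = 0.071/0.09566 = 0.7422 m/s; Re = 1.357e+05; ε/D = 0.00344; Haaland → f = 0.02805; ΔP_B = f(L/D)(ρV²/2) = 5556 Pa.
ΔP_A/ΔP_B = 2.861e+04/5556 = 5.15.

ΔP_A/ΔP_B ≈ 5.15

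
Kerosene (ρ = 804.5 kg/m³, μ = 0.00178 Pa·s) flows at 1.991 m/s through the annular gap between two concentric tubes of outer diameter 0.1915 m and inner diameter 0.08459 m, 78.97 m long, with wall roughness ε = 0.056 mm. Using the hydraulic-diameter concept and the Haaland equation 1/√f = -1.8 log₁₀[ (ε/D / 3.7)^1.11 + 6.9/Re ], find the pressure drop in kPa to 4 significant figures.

Hydraulic diameter D_h = 4A/P = D_o - D_i = 0.1915 - 0.08459 = 0.1069 m.
Re = ρVD_h/μ = 804.5·1.991·0.1069/0.00178 = 9.62e+04.
ε/D_h = 5.6e-05/0.1069 = 0.000524; Haaland gives 1/√f = -1.8 log₁₀[5.34e-05+7.17e-05] = 7.025, so f = 0.02026.
ΔP = f(L/D_h)(ρV²/2) = 0.02026·78.97/0.1069·1595 = 2.387e+04 Pa.
ΔP = 23.87 kPa.

ΔP ≈ 23.87 kPa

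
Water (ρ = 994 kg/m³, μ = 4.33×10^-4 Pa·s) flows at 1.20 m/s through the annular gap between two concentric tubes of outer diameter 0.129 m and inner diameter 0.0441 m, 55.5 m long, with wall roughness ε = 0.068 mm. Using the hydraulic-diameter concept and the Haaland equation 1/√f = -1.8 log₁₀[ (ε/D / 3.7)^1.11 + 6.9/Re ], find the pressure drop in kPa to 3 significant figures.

Hydraulic diameter D_h = 4A/P = D_o - D_i = 0.129 - 0.0441 = 0.0849 m.
Re = ρVD_h/μ = 994·1.2·0.0849/0.000433 = 2.339e+05.
ε/D_h = 6.8e-05/0.0849 = 0.000801; Haaland gives 1/√f = -1.8 log₁₀[8.56e-05+2.95e-05] = 7.09, so f = 0.01989.
ΔP = f(L/D_h)(ρV²/2) = 0.01989·55.5/0.0849·715.7 = 9306 Pa.
ΔP = 9.31 kPa.

ΔP ≈ 9.31 kPa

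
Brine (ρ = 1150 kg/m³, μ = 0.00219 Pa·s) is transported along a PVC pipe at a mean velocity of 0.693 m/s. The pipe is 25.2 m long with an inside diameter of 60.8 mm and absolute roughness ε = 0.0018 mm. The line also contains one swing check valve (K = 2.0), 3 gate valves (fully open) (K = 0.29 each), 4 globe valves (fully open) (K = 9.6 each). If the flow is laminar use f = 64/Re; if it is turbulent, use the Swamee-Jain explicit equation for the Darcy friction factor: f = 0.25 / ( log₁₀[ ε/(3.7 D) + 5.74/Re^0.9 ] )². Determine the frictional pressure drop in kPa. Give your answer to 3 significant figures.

ΔP ≈ 14.3 kPa

Reynolds number Re = ρVD/μ = 1150 · 0.693 · 0.0608 / 0.00219 = 2.213e+04.
Re > 4000 → turbulent. Relative roughness ε/D = 1.8e-06/0.0608 = 2.96e-05. Swamee-Jain: f = 0.25/(log₁₀[2.96e-05/3.7 + 5.74/2.213e+04^0.9])² = 0.25/(log₁₀[8e-06 + 0.000706])² = 0.25/(-3.147)² = 0.02525.
Total minor-loss coefficient ΣK = 1·2 + 3·0.29 + 4·9.6 = 41.3.
ΔP = [f·L/D + ΣK]·(ρV²/2) = [0.02525·25.2/0.0608 + 41.3]·(1150·0.693²/2) = [10.47 + 41.3]·276.1 = 1.429e+04 Pa.
ΔP = 1.429e+04 Pa = 14.3 kPa.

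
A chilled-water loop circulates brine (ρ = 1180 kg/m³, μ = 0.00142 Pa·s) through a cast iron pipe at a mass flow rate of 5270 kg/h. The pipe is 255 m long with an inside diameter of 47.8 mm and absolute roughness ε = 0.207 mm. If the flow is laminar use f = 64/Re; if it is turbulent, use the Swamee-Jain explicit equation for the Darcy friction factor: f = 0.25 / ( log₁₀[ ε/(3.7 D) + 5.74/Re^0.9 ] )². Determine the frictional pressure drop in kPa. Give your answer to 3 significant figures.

ΔP ≈ 49.5 kPa

ṁ = 5270 kg/h = 5270/3600 = 1.464 kg/s.
A = πD²/4 = π(0.0478)²/4 = 0.001795 m²; mean velocity V = ṁ/(ρA) = 1.464/(1180 · 0.001795) = 0.6913 m/s.
Reynolds number Re = ρVD/μ = 1180 · 0.6913 · 0.0478 / 0.00142 = 2.746e+04.
Re > 4000 → turbulent. Relative roughness ε/D = 0.000207/0.0478 = 0.00433. Swamee-Jain: f = 0.25/(log₁₀[0.00433/3.7 + 5.74/2.746e+04^0.9])² = 0.25/(log₁₀[0.00117 + 0.000581])² = 0.25/(-2.757)² = 0.0329.
Darcy-Weisbach: ΔP = f(L/D)(ρV²/2) = 0.0329·(255/0.0478)·(1180·0.6913²/2) = 0.0329·5335·282 = 4.949e+04 Pa.
ΔP = 4.949e+04 Pa = 49.5 kPa.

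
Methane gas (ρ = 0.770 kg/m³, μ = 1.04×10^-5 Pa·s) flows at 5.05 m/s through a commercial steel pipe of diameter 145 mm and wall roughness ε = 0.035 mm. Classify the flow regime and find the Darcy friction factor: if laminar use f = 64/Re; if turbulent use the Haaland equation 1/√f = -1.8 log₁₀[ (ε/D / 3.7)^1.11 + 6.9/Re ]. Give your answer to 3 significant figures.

f ≈ 0.0211

Re = ρVD/μ = 0.77·5.05·0.145/1.04e-05 = 5.421e+04.
Re > 4000 → turbulent. ε/D = 3.5e-05/0.145 = 0.000241; Haaland: 1/√f = -1.8 log₁₀[2.26e-05 + 0.000127] = 6.884, so f = 0.0211.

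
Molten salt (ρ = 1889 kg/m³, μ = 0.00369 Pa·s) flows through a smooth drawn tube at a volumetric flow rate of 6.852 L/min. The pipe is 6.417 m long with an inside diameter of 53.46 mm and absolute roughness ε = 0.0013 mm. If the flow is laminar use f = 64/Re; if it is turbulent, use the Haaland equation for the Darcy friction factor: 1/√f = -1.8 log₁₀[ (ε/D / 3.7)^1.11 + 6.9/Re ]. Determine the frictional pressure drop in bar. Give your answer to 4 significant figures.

ΔP ≈ 1.349×10^-4 bar

Q = 6.852 L/min = 6.852/60000 = 0.0001142 m³/s.
Cross-sectional area A = πD²/4 = π(0.05346)²/4 = 0.002245 m²; mean velocity V = Q/A = 0.0001142/0.002245 = 0.05088 m/s.
Reynolds number Re = ρVD/μ = 1889 · 0.05088 · 0.05346 / 0.00369 = 1392.
Re < 2300 → laminar flow, so f = 64/Re = 64/1392 = 0.04596 (the turbulent correlation is not needed).
Darcy-Weisbach: ΔP = f(L/D)(ρV²/2) = 0.04596·(6.417/0.05346)·(1889·0.05088²/2) = 0.04596·120·2.445 = 13.49 Pa.
ΔP = 13.49 Pa = 1.349×10^-4 bar.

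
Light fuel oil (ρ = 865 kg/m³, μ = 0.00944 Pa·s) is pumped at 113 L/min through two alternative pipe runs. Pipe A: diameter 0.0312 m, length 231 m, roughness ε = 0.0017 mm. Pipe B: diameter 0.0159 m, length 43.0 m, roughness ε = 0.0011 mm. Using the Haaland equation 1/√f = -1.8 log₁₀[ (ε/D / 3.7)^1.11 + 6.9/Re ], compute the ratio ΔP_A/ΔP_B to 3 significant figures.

ΔP_A/ΔP_B ≈ 0.222

Pipe A: V = Q/A = 0.001883/0.0007645 = 2.463 m/s; Re = 7042; ε/D = 5.45e-05; Haaland → f = 0.03413; ΔP_A = f(L/D)(ρV²/2) = 6.633e+05 Pa.
Pipe B: V = Q/A = 0.001883/0.0001986 = 9.485 m/s; Re = 1.382e+04; ε/D = 6.92e-05; Haaland → f = 0.0284; ΔP_B = f(L/D)(ρV²/2) = 2.988e+06 Pa.
ΔP_A/ΔP_B = 6.633e+05/2.988e+06 = 0.222.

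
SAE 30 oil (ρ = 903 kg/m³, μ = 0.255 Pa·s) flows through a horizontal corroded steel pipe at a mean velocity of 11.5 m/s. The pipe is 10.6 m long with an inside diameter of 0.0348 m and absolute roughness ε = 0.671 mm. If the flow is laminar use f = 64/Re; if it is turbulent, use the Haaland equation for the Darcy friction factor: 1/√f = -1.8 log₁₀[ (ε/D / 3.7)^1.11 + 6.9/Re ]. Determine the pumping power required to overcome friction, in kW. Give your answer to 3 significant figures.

P ≈ 8.98 kW

Reynolds number Re = ρVD/μ = 903 · 11.5 · 0.0348 / 0.255 = 1417.
Re < 2300 → laminar flow, so f = 64/Re = 64/1417 = 0.04516 (the turbulent correlation is not needed).
Darcy-Weisbach: ΔP = f(L/D)(ρV²/2) = 0.04516·(10.6/0.0348)·(903·11.5²/2) = 0.04516·304.6·5.971e+04 = 8.214e+05 Pa.
Q = V·A = 11.5·0.0009511 = 0.01094 m³/s.
Pumping power P = QΔP = 0.01094·8.214e+05 = 8984 W = 8.98 kW.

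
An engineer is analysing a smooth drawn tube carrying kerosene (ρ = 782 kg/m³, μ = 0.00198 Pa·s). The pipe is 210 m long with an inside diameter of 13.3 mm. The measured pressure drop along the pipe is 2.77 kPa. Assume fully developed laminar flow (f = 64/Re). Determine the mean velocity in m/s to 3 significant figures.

V ≈ 0.0368 m/s

For laminar flow, f = 64/Re with Re = ρVD/μ, so Darcy-Weisbach reduces to ΔP = 32μLV/D². Solving for V: V = ΔP·D²/(32μL) = 2770·(0.0133)²/(32·0.00198·210) = 0.03683 m/s.
Check: Re = ρVD/μ = 782·0.03683·0.0133/0.00198 = 193.4 < 2300, so the laminar assumption holds.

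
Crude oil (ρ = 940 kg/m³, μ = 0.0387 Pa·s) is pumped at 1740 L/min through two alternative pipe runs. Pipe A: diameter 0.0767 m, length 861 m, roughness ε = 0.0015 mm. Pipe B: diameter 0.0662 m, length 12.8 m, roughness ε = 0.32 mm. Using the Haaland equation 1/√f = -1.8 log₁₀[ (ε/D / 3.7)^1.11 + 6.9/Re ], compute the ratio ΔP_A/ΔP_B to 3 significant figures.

ΔP_A/ΔP_B ≈ 26.8

Pipe A: V = Q/A = 0.029/0.00462 = 6.276 m/s; Re = 1.169e+04; ε/D = 1.96e-05; Haaland → f = 0.02962; ΔP_A = f(L/D)(ρV²/2) = 6.156e+06 Pa.
Pipe B: V = Q/A = 0.029/0.003442 = 8.425 m/s; Re = 1.355e+04; ε/D = 0.00483; Haaland → f = 0.03562; ΔP_B = f(L/D)(ρV²/2) = 2.298e+05 Pa.
ΔP_A/ΔP_B = 6.156e+06/2.298e+05 = 26.8.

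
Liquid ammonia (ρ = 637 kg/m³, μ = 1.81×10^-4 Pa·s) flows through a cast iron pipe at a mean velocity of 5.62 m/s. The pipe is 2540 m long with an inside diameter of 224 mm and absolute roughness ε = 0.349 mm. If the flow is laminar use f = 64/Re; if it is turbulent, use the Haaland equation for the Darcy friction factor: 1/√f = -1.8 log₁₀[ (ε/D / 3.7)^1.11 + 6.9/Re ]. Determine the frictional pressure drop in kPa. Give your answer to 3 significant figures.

Reynolds number Re = ρVD/μ = 637 · 5.62 · 0.224 / 0.000181 = 4.43e+06.
Re > 4000 → turbulent. Relative roughness ε/D = 0.000349/0.224 = 0.00156. Haaland: 1/√f = -1.8 log₁₀[(0.00156/3.7)^1.11 + 6.9/4.43e+06] = -1.8 log₁₀[0.000179 + 1.56e-06] = 6.738, so f = 0.02203.
Darcy-Weisbach: ΔP = f(L/D)(ρV²/2) = 0.02203·(2540/0.224)·(637·5.62²/2) = 0.02203·1.134e+04·1.006e+04 = 2.513e+06 Pa.
ΔP = 2.513e+06 Pa = 2510 kPa.

ΔP ≈ 2510 kPa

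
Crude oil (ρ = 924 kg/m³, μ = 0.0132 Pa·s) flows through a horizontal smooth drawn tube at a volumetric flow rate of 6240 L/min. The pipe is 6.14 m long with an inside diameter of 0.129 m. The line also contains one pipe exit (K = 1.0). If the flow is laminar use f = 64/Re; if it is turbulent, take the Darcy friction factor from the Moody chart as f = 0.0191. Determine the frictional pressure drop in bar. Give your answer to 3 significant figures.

Q = 6240 L/min = 6240/60000 = 0.104 m³/s.
Cross-sectional area A = πD²/4 = π(0.129)²/4 = 0.01307 m²; mean velocity V = Q/A = 0.104/0.01307 = 7.957 m/s.
Reynolds number Re = ρVD/μ = 924 · 7.957 · 0.129 / 0.0132 = 7.185e+04.
Re > 4000 → turbulent; use the Moody-chart value f = 0.0191.
Total minor-loss coefficient ΣK = 1·1 = 1.
ΔP = [f·L/D + ΣK]·(ρV²/2) = [0.0191·6.14/0.129 + 1]·(924·7.957²/2) = [0.9091 + 1]·2.925e+04 = 5.585e+04 Pa.
ΔP = 5.585e+04 Pa = 0.558 bar.

ΔP ≈ 0.558 bar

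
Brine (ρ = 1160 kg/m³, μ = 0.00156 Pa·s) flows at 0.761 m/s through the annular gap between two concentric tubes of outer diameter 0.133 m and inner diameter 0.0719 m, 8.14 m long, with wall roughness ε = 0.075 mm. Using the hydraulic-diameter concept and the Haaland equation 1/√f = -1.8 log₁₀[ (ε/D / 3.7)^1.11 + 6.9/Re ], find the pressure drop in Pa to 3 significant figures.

ΔP ≈ 1150 Pa

Hydraulic diameter D_h = 4A/P = D_o - D_i = 0.133 - 0.0719 = 0.0611 m.
Re = ρVD_h/μ = 1160·0.761·0.0611/0.00156 = 3.457e+04.
ε/D_h = 7.5e-05/0.0611 = 0.00123; Haaland gives 1/√f = -1.8 log₁₀[0.000137+0.0002] = 6.25, so f = 0.0256.
ΔP = f(L/D_h)(ρV²/2) = 0.0256·8.14/0.0611·335.9 = 1145 Pa.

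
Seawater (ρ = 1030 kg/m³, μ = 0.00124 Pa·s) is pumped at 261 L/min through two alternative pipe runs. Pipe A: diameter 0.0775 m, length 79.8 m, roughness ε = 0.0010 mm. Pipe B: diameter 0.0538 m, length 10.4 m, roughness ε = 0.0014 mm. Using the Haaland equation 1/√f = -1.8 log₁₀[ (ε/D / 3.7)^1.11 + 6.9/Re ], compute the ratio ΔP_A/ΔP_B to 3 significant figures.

Pipe A: V = Q/A = 0.00435/0.004717 = 0.9221 m/s; Re = 5.936e+04; ε/D = 1.29e-05; Haaland → f = 0.01997; ΔP_A = f(L/D)(ρV²/2) = 9004 Pa.
Pipe B: V = Q/A = 0.00435/0.002273 = 1.914 m/s; Re = 8.551e+04; ε/D = 2.6e-05; Haaland → f = 0.01851; ΔP_B = f(L/D)(ρV²/2) = 6749 Pa.
ΔP_A/ΔP_B = 9004/6749 = 1.33.

ΔP_A/ΔP_B ≈ 1.33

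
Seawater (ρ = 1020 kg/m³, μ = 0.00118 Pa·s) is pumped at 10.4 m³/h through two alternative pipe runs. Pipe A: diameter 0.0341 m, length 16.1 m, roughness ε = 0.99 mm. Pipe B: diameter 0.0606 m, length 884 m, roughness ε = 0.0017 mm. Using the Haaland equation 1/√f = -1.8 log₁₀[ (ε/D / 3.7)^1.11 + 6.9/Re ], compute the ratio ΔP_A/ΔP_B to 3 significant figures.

ΔP_A/ΔP_B ≈ 0.893

Pipe A: V = Q/A = 0.002889/0.0009133 = 3.163 m/s; Re = 9.324e+04; ε/D = 0.029; Haaland → f = 0.05685; ΔP_A = f(L/D)(ρV²/2) = 1.37e+05 Pa.
Pipe B: V = Q/A = 0.002889/0.002884 = 1.002 m/s; Re = 5.247e+04; ε/D = 2.81e-05; Haaland → f = 0.02056; ΔP_B = f(L/D)(ρV²/2) = 1.535e+05 Pa.
ΔP_A/ΔP_B = 1.37e+05/1.535e+05 = 0.893.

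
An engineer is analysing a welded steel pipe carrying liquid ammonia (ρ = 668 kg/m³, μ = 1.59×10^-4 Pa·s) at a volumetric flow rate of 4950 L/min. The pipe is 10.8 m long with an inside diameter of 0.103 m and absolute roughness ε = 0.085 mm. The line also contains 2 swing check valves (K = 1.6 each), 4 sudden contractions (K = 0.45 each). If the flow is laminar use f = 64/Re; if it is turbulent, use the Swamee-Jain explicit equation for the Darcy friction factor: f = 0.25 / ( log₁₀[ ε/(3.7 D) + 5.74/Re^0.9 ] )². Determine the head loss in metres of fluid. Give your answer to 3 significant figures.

h_f ≈ 34.9 m

Q = 4950 L/min = 4950/60000 = 0.0825 m³/s.
Cross-sectional area A = πD²/4 = π(0.103)²/4 = 0.008332 m²; mean velocity V = Q/A = 0.0825/0.008332 = 9.901 m/s.
Reynolds number Re = ρVD/μ = 668 · 9.901 · 0.103 / 0.000159 = 4.285e+06.
Re > 4000 → turbulent. Relative roughness ε/D = 8.5e-05/0.103 = 0.000825. Swamee-Jain: f = 0.25/(log₁₀[0.000825/3.7 + 5.74/4.285e+06^0.9])² = 0.25/(log₁₀[0.000223 + 6.17e-06])² = 0.25/(-3.64)² = 0.01887.
Total minor-loss coefficient ΣK = 2·1.6 + 4·0.45 = 5.
ΔP = [f·L/D + ΣK]·(ρV²/2) = [0.01887·10.8/0.103 + 5]·(668·9.901²/2) = [1.979 + 5]·3.274e+04 = 2.285e+05 Pa.
Head loss h_f = ΔP/(ρg) = 2.285e+05/(668·9.81) = 34.9 m.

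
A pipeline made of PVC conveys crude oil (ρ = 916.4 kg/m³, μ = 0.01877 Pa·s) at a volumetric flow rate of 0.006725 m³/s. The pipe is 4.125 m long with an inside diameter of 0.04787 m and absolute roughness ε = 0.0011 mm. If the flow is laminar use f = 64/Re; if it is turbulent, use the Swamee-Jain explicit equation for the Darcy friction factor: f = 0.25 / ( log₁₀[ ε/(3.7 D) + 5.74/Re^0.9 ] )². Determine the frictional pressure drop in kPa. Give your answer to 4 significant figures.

Cross-sectional area A = πD²/4 = π(0.04787)²/4 = 0.0018 m²; mean velocity V = Q/A = 0.006725/0.0018 = 3.737 m/s.
Reynolds number Re = ρVD/μ = 916.4 · 3.737 · 0.04787 / 0.0188 = 8733.
Re > 4000 → turbulent. Relative roughness ε/D = 1.1e-06/0.04787 = 2.3e-05. Swamee-Jain: f = 0.25/(log₁₀[2.3e-05/3.7 + 5.74/8733^0.9])² = 0.25/(log₁₀[6.21e-06 + 0.00163])² = 0.25/(-2.786)² = 0.0322.
Darcy-Weisbach: ΔP = f(L/D)(ρV²/2) = 0.0322·(4.125/0.04787)·(916.4·3.737²/2) = 0.0322·86.17·6397 = 1.775e+04 Pa.
ΔP = 1.775e+04 Pa = 17.75 kPa.

ΔP ≈ 17.75 kPa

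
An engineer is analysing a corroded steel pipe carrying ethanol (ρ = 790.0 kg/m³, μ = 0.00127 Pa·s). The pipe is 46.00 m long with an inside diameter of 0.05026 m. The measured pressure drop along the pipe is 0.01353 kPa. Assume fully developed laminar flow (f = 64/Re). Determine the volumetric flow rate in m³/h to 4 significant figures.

Q ≈ 0.1306 m³/h

For laminar flow, f = 64/Re with Re = ρVD/μ, so Darcy-Weisbach reduces to ΔP = 32μLV/D². Solving for V: V = ΔP·D²/(32μL) = 13.53·(0.05026)²/(32·0.00127·46) = 0.01828 m/s.
Check: Re = ρVD/μ = 790·0.01828·0.05026/0.00127 = 571.6 < 2300, so the laminar assumption holds.
Q = V·A = 0.01828·(π/4·0.05026²) = 3.627e-05 m³/s = 0.1306 m³/h.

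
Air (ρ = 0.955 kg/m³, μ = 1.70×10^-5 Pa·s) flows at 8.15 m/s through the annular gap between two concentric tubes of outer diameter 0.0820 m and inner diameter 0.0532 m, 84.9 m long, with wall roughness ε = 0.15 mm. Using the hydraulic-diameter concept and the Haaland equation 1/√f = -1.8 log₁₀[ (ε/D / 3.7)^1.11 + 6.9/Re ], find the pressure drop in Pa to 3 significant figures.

Hydraulic diameter D_h = 4A/P = D_o - D_i = 0.082 - 0.0532 = 0.0288 m.
Re = ρVD_h/μ = 0.955·8.15·0.0288/1.7e-05 = 1.319e+04.
ε/D_h = 0.00015/0.0288 = 0.00521; Haaland gives 1/√f = -1.8 log₁₀[0.000684+0.000523] = 5.253, so f = 0.03624.
ΔP = f(L/D_h)(ρV²/2) = 0.03624·84.9/0.0288·31.72 = 3388 Pa.

ΔP ≈ 3390 Pa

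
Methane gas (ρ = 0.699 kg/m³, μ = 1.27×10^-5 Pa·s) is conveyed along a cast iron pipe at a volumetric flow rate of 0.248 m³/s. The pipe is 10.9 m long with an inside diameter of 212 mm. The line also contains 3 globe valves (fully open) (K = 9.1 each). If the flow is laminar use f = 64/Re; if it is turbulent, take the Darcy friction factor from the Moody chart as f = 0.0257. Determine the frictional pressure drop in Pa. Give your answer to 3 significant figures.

Cross-sectional area A = πD²/4 = π(0.212)²/4 = 0.0353 m²; mean velocity V = Q/A = 0.248/0.0353 = 7.026 m/s.
Reynolds number Re = ρVD/μ = 0.699 · 7.026 · 0.212 / 1.27e-05 = 8.198e+04.
Re > 4000 → turbulent; use the Moody-chart value f = 0.0257.
Total minor-loss coefficient ΣK = 3·9.1 = 27.3.
ΔP = [f·L/D + ΣK]·(ρV²/2) = [0.0257·10.9/0.212 + 27.3]·(0.699·7.026²/2) = [1.321 + 27.3]·17.25 = 493.8 Pa.

ΔP ≈ 494 Pa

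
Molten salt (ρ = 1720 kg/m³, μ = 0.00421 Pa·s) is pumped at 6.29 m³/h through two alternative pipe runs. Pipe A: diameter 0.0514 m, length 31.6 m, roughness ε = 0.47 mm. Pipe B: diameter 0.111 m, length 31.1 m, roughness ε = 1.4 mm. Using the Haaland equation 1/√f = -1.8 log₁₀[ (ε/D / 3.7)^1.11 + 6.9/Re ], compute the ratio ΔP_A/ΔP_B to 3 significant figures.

Pipe A: V = Q/A = 0.001747/0.002075 = 0.842 m/s; Re = 1.768e+04; ε/D = 0.00914; Haaland → f = 0.03999; ΔP_A = f(L/D)(ρV²/2) = 1.499e+04 Pa.
Pipe B: V = Q/A = 0.001747/0.009677 = 0.1806 m/s; Re = 8188; ε/D = 0.0126; Haaland → f = 0.04659; ΔP_B = f(L/D)(ρV²/2) = 366 Pa.
ΔP_A/ΔP_B = 1.499e+04/366 = 41.0.

ΔP_A/ΔP_B ≈ 41.0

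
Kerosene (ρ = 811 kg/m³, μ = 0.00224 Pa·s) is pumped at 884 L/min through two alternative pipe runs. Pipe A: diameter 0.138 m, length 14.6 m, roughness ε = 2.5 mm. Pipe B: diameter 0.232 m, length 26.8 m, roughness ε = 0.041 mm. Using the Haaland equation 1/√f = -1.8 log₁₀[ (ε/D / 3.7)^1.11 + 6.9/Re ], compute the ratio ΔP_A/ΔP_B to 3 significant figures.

Pipe A: V = Q/A = 0.01473/0.01496 = 0.985 m/s; Re = 4.922e+04; ε/D = 0.0181; Haaland → f = 0.04775; ΔP_A = f(L/D)(ρV²/2) = 1988 Pa.
Pipe B: V = Q/A = 0.01473/0.04227 = 0.3485 m/s; Re = 2.927e+04; ε/D = 0.000177; Haaland → f = 0.02383; ΔP_B = f(L/D)(ρV²/2) = 135.6 Pa.
ΔP_A/ΔP_B = 1988/135.6 = 14.7.

ΔP_A/ΔP_B ≈ 14.7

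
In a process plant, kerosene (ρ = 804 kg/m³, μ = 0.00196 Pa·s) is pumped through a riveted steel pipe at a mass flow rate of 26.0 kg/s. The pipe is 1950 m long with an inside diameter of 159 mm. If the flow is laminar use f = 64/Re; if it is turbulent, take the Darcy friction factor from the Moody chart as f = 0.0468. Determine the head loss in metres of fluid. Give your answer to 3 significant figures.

h_f ≈ 77.6 m

A = πD²/4 = π(0.159)²/4 = 0.01986 m²; mean velocity V = ṁ/(ρA) = 26/(804 · 0.01986) = 1.629 m/s.
Reynolds number Re = ρVD/μ = 804 · 1.629 · 0.159 / 0.00196 = 1.062e+05.
Re > 4000 → turbulent; use the Moody-chart value f = 0.0468.
Darcy-Weisbach: ΔP = f(L/D)(ρV²/2) = 0.0468·(1950/0.159)·(804·1.629²/2) = 0.0468·1.226e+04·1066 = 6.12e+05 Pa.
Head loss h_f = ΔP/(ρg) = 6.12e+05/(804·9.81) = 77.6 m.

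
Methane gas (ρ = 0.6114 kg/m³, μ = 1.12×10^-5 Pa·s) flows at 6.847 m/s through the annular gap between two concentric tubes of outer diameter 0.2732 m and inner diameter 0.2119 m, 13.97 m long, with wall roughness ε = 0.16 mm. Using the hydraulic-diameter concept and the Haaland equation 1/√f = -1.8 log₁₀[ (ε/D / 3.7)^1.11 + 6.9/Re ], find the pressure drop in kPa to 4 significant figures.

ΔP ≈ 0.09792 kPa

Hydraulic diameter D_h = 4A/P = D_o - D_i = 0.2732 - 0.2119 = 0.0613 m.
Re = ρVD_h/μ = 0.6114·6.847·0.0613/1.12e-05 = 2.291e+04.
ε/D_h = 0.00016/0.0613 = 0.00261; Haaland gives 1/√f = -1.8 log₁₀[0.000318+0.000301] = 5.775, so f = 0.02998.
ΔP = f(L/D_h)(ρV²/2) = 0.02998·13.97/0.0613·14.33 = 97.92 Pa.
ΔP = 0.09792 kPa.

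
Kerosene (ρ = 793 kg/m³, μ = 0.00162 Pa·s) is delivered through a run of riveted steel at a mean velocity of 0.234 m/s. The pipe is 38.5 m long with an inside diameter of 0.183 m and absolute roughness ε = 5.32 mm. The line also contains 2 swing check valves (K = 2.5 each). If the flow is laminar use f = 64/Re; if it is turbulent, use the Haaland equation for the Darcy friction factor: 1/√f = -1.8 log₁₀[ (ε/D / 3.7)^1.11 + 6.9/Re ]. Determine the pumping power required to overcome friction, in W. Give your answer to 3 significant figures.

P ≈ 2.30 W

Reynolds number Re = ρVD/μ = 793 · 0.234 · 0.183 / 0.00162 = 2.096e+04.
Re > 4000 → turbulent. Relative roughness ε/D = 0.00532/0.183 = 0.0291. Haaland: 1/√f = -1.8 log₁₀[(0.0291/3.7)^1.11 + 6.9/2.096e+04] = -1.8 log₁₀[0.00461 + 0.000329] = 4.151, so f = 0.05803.
Total minor-loss coefficient ΣK = 2·2.5 = 5.
ΔP = [f·L/D + ΣK]·(ρV²/2) = [0.05803·38.5/0.183 + 5]·(793·0.234²/2) = [12.21 + 5]·21.71 = 373.6 Pa.
Q = V·A = 0.234·0.0263 = 0.006155 m³/s.
Pumping power P = QΔP = 0.006155·373.6 = 2.299 W = 2.30 W.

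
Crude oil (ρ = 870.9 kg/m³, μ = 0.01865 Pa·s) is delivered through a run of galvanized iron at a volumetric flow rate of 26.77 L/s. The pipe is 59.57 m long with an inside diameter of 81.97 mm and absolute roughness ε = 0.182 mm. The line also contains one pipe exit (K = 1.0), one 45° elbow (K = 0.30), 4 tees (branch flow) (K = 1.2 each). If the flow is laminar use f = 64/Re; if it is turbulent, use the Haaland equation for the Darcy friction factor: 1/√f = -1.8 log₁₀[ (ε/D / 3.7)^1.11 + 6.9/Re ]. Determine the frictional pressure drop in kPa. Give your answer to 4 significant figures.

ΔP ≈ 312.7 kPa

Q = 26.77 L/s = 26.77/1000 = 0.02677 m³/s.
Cross-sectional area A = πD²/4 = π(0.08197)²/4 = 0.005277 m²; mean velocity V = Q/A = 0.02677/0.005277 = 5.073 m/s.
Reynolds number Re = ρVD/μ = 870.9 · 5.073 · 0.08197 / 0.0186 = 1.942e+04.
Re > 4000 → turbulent. Relative roughness ε/D = 0.000182/0.08197 = 0.00222. Haaland: 1/√f = -1.8 log₁₀[(0.00222/3.7)^1.11 + 6.9/1.942e+04] = -1.8 log₁₀[0.000265 + 0.000355] = 5.773, so f = 0.03001.
Total minor-loss coefficient ΣK = 1·1 + 1·0.3 + 4·1.2 = 6.1.
ΔP = [f·L/D + ΣK]·(ρV²/2) = [0.03001·59.57/0.08197 + 6.1]·(870.9·5.073²/2) = [21.81 + 6.1]·1.121e+04 = 3.127e+05 Pa.
ΔP = 3.127e+05 Pa = 312.7 kPa.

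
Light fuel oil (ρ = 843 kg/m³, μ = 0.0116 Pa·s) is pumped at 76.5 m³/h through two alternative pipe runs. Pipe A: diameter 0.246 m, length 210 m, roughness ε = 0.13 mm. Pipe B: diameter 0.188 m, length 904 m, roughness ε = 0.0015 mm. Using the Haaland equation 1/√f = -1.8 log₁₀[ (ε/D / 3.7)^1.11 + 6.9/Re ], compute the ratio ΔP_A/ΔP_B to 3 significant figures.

ΔP_A/ΔP_B ≈ 0.0664

Pipe A: V = Q/A = 0.02125/0.04753 = 0.4471 m/s; Re = 7993; ε/D = 0.000528; Haaland → f = 0.03345; ΔP_A = f(L/D)(ρV²/2) = 2406 Pa.
Pipe B: V = Q/A = 0.02125/0.02776 = 0.7655 m/s; Re = 1.046e+04; ε/D = 7.98e-06; Haaland → f = 0.03052; ΔP_B = f(L/D)(ρV²/2) = 3.624e+04 Pa.
ΔP_A/ΔP_B = 2406/3.624e+04 = 0.0664.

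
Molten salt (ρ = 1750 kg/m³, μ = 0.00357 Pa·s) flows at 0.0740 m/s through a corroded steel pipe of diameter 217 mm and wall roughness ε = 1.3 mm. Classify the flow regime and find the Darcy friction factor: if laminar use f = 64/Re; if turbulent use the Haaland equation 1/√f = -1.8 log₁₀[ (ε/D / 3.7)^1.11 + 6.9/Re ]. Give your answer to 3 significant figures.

Re = ρVD/μ = 1750·0.074·0.217/0.00357 = 7872.
Re > 4000 → turbulent. ε/D = 0.0013/0.217 = 0.00599; Haaland: 1/√f = -1.8 log₁₀[0.000799 + 0.000877] = 4.997, so f = 0.04005.

f ≈ 0.0401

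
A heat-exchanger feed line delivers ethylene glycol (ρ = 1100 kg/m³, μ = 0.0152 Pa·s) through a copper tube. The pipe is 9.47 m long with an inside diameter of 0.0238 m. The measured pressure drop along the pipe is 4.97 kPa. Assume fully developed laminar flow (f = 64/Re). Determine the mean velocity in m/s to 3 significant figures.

V ≈ 0.611 m/s

For laminar flow, f = 64/Re with Re = ρVD/μ, so Darcy-Weisbach reduces to ΔP = 32μLV/D². Solving for V: V = ΔP·D²/(32μL) = 4970·(0.0238)²/(32·0.0152·9.47) = 0.6112 m/s.
Check: Re = ρVD/μ = 1100·0.6112·0.0238/0.0152 = 1053 < 2300, so the laminar assumption holds.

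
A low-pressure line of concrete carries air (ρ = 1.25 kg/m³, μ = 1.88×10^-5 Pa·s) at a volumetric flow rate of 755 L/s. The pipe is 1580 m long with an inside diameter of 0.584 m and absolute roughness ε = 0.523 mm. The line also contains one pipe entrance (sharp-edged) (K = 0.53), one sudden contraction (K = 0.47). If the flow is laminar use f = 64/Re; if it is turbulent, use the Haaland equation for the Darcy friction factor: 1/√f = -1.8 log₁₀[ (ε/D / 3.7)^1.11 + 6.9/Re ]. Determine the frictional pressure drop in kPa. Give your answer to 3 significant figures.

ΔP ≈ 0.293 kPa

Q = 755 L/s = 755/1000 = 0.755 m³/s.
Cross-sectional area A = πD²/4 = π(0.584)²/4 = 0.2679 m²; mean velocity V = Q/A = 0.755/0.2679 = 2.819 m/s.
Reynolds number Re = ρVD/μ = 1.25 · 2.819 · 0.584 / 1.88e-05 = 1.094e+05.
Re > 4000 → turbulent. Relative roughness ε/D = 0.000523/0.584 = 0.000896. Haaland: 1/√f = -1.8 log₁₀[(0.000896/3.7)^1.11 + 6.9/1.094e+05] = -1.8 log₁₀[9.69e-05 + 6.3e-05] = 6.833, so f = 0.02142.
Total minor-loss coefficient ΣK = 1·0.53 + 1·0.47 = 1.
ΔP = [f·L/D + ΣK]·(ρV²/2) = [0.02142·1580/0.584 + 1]·(1.25·2.819²/2) = [57.94 + 1]·4.965 = 292.7 Pa.
ΔP = 292.7 Pa = 0.293 kPa.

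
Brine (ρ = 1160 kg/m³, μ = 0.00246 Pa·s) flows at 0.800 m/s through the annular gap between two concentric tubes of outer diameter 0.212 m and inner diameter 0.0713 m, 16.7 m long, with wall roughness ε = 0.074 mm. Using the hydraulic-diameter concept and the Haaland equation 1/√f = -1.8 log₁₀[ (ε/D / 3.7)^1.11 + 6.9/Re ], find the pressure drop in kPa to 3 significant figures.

ΔP ≈ 0.974 kPa

Hydraulic diameter D_h = 4A/P = D_o - D_i = 0.212 - 0.0713 = 0.1407 m.
Re = ρVD_h/μ = 1160·0.8·0.1407/0.00246 = 5.308e+04.
ε/D_h = 7.4e-05/0.1407 = 0.000526; Haaland gives 1/√f = -1.8 log₁₀[5.36e-05+0.00013] = 6.725, so f = 0.02211.
ΔP = f(L/D_h)(ρV²/2) = 0.02211·16.7/0.1407·371.2 = 974.2 Pa.
ΔP = 0.974 kPa.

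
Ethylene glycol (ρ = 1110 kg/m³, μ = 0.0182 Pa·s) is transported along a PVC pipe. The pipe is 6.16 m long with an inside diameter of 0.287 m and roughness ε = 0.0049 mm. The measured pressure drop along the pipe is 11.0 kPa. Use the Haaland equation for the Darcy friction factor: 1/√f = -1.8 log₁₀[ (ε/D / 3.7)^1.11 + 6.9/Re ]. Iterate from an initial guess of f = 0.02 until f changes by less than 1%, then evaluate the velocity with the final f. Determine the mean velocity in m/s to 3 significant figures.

V ≈ 7.37 m/s

Rearranging Darcy-Weisbach: V = √(2·ΔP·D/(f·L·ρ)). With ε/D = 4.9e-06/0.287 = 1.71e-05, iterate starting from f = 0.02:
  f = 0.02 → V = √(2·1.1e+04·0.287/(0.02·6.16·1110)) = 6.795 m/s; Re = ρVD/μ = 1.189e+05; f → 0.01727
  f = 0.01727 → V = 7.313 m/s; Re = 1.28e+05; f → 0.01702
  f = 0.01702 → V = 7.367 m/s; Re = 1.289e+05; f → 0.01699
Converged (Δf/f < 1%). With the final f = 0.01699: V = √(2·1.1e+04·0.287/(0.01699·6.16·1110)) = 7.372 m/s.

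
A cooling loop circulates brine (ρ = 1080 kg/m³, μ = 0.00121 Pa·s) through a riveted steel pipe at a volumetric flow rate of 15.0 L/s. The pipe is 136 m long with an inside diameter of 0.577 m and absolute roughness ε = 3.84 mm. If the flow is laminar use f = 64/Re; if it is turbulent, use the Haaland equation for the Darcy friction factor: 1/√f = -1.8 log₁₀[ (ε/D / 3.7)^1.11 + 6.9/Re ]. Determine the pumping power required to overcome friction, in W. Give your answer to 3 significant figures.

P ≈ 0.223 W

Q = 15.0 L/s = 15.0/1000 = 0.015 m³/s.
Cross-sectional area A = πD²/4 = π(0.577)²/4 = 0.2615 m²; mean velocity V = Q/A = 0.015/0.2615 = 0.05737 m/s.
Reynolds number Re = ρVD/μ = 1080 · 0.05737 · 0.577 / 0.00121 = 2.954e+04.
Re > 4000 → turbulent. Relative roughness ε/D = 0.00384/0.577 = 0.00666. Haaland: 1/√f = -1.8 log₁₀[(0.00666/3.7)^1.11 + 6.9/2.954e+04] = -1.8 log₁₀[0.000897 + 0.000234] = 5.304, so f = 0.03555.
Darcy-Weisbach: ΔP = f(L/D)(ρV²/2) = 0.03555·(136/0.577)·(1080·0.05737²/2) = 0.03555·235.7·1.777 = 14.89 Pa.
Pumping power P = QΔP = 0.015·14.89 = 0.2233 W = 0.223 W.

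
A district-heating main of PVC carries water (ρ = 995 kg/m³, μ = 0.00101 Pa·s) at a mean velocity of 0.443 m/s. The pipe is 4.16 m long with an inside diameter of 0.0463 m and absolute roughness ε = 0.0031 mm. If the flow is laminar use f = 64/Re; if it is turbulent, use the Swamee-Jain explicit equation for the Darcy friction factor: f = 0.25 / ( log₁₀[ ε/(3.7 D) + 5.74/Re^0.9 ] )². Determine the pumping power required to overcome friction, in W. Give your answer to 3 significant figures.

Reynolds number Re = ρVD/μ = 995 · 0.443 · 0.0463 / 0.00101 = 2.021e+04.
Re > 4000 → turbulent. Relative roughness ε/D = 3.1e-06/0.0463 = 6.7e-05. Swamee-Jain: f = 0.25/(log₁₀[6.7e-05/3.7 + 5.74/2.021e+04^0.9])² = 0.25/(log₁₀[1.81e-05 + 0.000766])² = 0.25/(-3.106)² = 0.02592.
Darcy-Weisbach: ΔP = f(L/D)(ρV²/2) = 0.02592·(4.16/0.0463)·(995·0.443²/2) = 0.02592·89.85·97.63 = 227.3 Pa.
Q = V·A = 0.443·0.001684 = 0.0007459 m³/s.
Pumping power P = QΔP = 0.0007459·227.3 = 0.1696 W = 0.170 W.

P ≈ 0.170 W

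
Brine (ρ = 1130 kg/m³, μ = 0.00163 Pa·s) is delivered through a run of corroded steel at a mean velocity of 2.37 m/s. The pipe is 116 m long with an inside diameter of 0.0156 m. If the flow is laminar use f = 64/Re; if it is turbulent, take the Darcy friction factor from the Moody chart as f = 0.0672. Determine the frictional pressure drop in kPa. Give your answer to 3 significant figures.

ΔP ≈ 1590 kPa

Reynolds number Re = ρVD/μ = 1130 · 2.37 · 0.0156 / 0.00163 = 2.563e+04.
Re > 4000 → turbulent; use the Moody-chart value f = 0.0672.
Darcy-Weisbach: ΔP = f(L/D)(ρV²/2) = 0.0672·(116/0.0156)·(1130·2.37²/2) = 0.0672·7436·3174 = 1.586e+06 Pa.
ΔP = 1.586e+06 Pa = 1590 kPa.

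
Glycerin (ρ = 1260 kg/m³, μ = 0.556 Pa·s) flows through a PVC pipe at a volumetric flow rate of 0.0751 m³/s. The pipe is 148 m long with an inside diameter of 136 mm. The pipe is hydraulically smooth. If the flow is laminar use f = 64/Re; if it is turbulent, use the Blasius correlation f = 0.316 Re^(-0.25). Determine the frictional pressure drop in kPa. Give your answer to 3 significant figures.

ΔP ≈ 736 kPa

Cross-sectional area A = πD²/4 = π(0.136)²/4 = 0.01453 m²; mean velocity V = Q/A = 0.0751/0.01453 = 5.17 m/s.
Reynolds number Re = ρVD/μ = 1260 · 5.17 · 0.136 / 0.556 = 1593.
Re < 2300 → laminar flow, so f = 64/Re = 64/1593 = 0.04017 (the turbulent correlation is not needed).
Darcy-Weisbach: ΔP = f(L/D)(ρV²/2) = 0.04017·(148/0.136)·(1260·5.17²/2) = 0.04017·1088·1.684e+04 = 7.36e+05 Pa.
ΔP = 7.36e+05 Pa = 736 kPa.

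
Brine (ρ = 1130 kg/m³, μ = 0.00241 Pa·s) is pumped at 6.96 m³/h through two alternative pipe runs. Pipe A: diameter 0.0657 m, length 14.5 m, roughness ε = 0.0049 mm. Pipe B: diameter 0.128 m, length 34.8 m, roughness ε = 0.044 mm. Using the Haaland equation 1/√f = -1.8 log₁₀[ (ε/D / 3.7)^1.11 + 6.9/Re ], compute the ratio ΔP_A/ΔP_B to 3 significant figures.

ΔP_A/ΔP_B ≈ 9.71

Pipe A: V = Q/A = 0.001933/0.00339 = 0.5703 m/s; Re = 1.757e+04; ε/D = 7.46e-05; Haaland → f = 0.02671; ΔP_A = f(L/D)(ρV²/2) = 1083 Pa.
Pipe B: V = Q/A = 0.001933/0.01287 = 0.1502 m/s; Re = 9017; ε/D = 0.000344; Haaland → f = 0.03217; ΔP_B = f(L/D)(ρV²/2) = 111.5 Pa.
ΔP_A/ΔP_B = 1083/111.5 = 9.71.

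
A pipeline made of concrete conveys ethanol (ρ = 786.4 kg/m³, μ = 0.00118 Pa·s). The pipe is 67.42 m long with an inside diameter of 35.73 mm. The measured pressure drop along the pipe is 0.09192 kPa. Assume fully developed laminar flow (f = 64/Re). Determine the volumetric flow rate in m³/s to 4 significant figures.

Q ≈ 4.622×10^-5 m³/s

For laminar flow, f = 64/Re with Re = ρVD/μ, so Darcy-Weisbach reduces to ΔP = 32μLV/D². Solving for V: V = ΔP·D²/(32μL) = 91.92·(0.03573)²/(32·0.00118·67.42) = 0.0461 m/s.
Check: Re = ρVD/μ = 786.4·0.0461·0.03573/0.00118 = 1098 < 2300, so the laminar assumption holds.
Q = V·A = 0.0461·(π/4·0.03573²) = 4.622e-05 m³/s = 4.622×10^-5 m³/s.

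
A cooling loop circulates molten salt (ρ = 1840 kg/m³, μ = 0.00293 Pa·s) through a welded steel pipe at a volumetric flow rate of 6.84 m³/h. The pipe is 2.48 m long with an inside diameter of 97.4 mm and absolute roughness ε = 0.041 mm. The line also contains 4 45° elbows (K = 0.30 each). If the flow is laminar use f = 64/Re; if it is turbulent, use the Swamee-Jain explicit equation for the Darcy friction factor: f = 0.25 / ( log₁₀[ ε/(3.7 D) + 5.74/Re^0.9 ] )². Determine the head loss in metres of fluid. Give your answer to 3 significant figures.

Q = 6.84 m³/h = 6.84/3600 = 0.0019 m³/s.
Cross-sectional area A = πD²/4 = π(0.0974)²/4 = 0.007451 m²; mean velocity V = Q/A = 0.0019/0.007451 = 0.255 m/s.
Reynolds number Re = ρVD/μ = 1840 · 0.255 · 0.0974 / 0.00293 = 1.56e+04.
Re > 4000 → turbulent. Relative roughness ε/D = 4.1e-05/0.0974 = 0.000421. Swamee-Jain: f = 0.25/(log₁₀[0.000421/3.7 + 5.74/1.56e+04^0.9])² = 0.25/(log₁₀[0.000114 + 0.000966])² = 0.25/(-2.967)² = 0.02841.
Total minor-loss coefficient ΣK = 4·0.3 = 1.2.
ΔP = [f·L/D + ΣK]·(ρV²/2) = [0.02841·2.48/0.0974 + 1.2]·(1840·0.255²/2) = [0.7233 + 1.2]·59.82 = 115.1 Pa.
Head loss h_f = ΔP/(ρg) = 115.1/(1840·9.81) = 0.00637 m.

h_f ≈ 0.00637 m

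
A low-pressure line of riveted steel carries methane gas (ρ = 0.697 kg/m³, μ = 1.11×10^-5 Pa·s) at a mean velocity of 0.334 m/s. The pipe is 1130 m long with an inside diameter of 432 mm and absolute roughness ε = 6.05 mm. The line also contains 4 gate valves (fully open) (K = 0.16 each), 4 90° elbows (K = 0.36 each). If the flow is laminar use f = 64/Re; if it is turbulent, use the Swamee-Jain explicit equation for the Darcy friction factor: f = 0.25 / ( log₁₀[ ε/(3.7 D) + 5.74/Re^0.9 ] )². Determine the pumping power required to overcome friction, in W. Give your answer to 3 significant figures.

P ≈ 0.245 W

Reynolds number Re = ρVD/μ = 0.697 · 0.334 · 0.432 / 1.11e-05 = 9060.
Re > 4000 → turbulent. Relative roughness ε/D = 0.00605/0.432 = 0.014. Swamee-Jain: f = 0.25/(log₁₀[0.014/3.7 + 5.74/9060^0.9])² = 0.25/(log₁₀[0.00379 + 0.00158])² = 0.25/(-2.271)² = 0.04848.
Total minor-loss coefficient ΣK = 4·0.16 + 4·0.36 = 2.08.
ΔP = [f·L/D + ΣK]·(ρV²/2) = [0.04848·1130/0.432 + 2.08]·(0.697·0.334²/2) = [126.8 + 2.08]·0.03888 = 5.011 Pa.
Q = V·A = 0.334·0.1466 = 0.04896 m³/s.
Pumping power P = QΔP = 0.04896·5.011 = 0.2453 W = 0.245 W.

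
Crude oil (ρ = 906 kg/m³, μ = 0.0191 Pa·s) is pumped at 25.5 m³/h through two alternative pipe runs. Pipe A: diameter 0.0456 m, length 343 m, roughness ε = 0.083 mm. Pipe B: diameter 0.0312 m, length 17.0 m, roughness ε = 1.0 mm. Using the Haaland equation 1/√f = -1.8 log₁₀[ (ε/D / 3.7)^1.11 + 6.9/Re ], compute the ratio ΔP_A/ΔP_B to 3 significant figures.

Pipe A: V = Q/A = 0.007083/0.001633 = 4.337 m/s; Re = 9382; ε/D = 0.00182; Haaland → f = 0.03377; ΔP_A = f(L/D)(ρV²/2) = 2.165e+06 Pa.
Pipe B: V = Q/A = 0.007083/0.0007645 = 9.265 m/s; Re = 1.371e+04; ε/D = 0.0321; Haaland → f = 0.06104; ΔP_B = f(L/D)(ρV²/2) = 1.293e+06 Pa.
ΔP_A/ΔP_B = 2.165e+06/1.293e+06 = 1.67.

ΔP_A/ΔP_B ≈ 1.67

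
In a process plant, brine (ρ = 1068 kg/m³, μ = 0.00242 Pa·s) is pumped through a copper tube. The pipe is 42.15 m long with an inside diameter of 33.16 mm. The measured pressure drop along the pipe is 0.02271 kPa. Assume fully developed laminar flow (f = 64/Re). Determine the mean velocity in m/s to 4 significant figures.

V ≈ 0.007650 m/s

For laminar flow, f = 64/Re with Re = ρVD/μ, so Darcy-Weisbach reduces to ΔP = 32μLV/D². Solving for V: V = ΔP·D²/(32μL) = 22.71·(0.03316)²/(32·0.00242·42.15) = 0.00765 m/s.
Check: Re = ρVD/μ = 1068·0.00765·0.03316/0.00242 = 112 < 2300, so the laminar assumption holds.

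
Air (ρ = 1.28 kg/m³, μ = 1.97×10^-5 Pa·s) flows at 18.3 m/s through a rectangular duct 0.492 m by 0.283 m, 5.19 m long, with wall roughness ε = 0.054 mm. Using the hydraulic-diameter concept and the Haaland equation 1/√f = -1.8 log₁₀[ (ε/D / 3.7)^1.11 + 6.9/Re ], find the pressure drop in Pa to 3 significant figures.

ΔP ≈ 46.6 Pa

Hydraulic diameter D_h = 4A/P = 4·(0.492·0.283)/(2·(0.492+0.283)) = 0.5569/1.55 = 0.3593 m.
Re = ρVD_h/μ = 1.28·18.3·0.3593/1.97e-05 = 4.272e+05.
ε/D_h = 5.4e-05/0.3593 = 0.00015; Haaland gives 1/√f = -1.8 log₁₀[1.34e-05+1.62e-05] = 8.154, so f = 0.01504.
ΔP = f(L/D_h)(ρV²/2) = 0.01504·5.19/0.3593·214.3 = 46.56 Pa.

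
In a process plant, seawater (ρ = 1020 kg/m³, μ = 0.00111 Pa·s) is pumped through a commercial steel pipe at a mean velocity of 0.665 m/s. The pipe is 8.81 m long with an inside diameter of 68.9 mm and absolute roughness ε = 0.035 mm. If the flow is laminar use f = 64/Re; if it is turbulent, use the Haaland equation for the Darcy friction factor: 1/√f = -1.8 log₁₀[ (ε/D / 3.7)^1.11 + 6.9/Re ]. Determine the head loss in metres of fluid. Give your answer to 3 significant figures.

h_f ≈ 0.0662 m

Reynolds number Re = ρVD/μ = 1020 · 0.665 · 0.0689 / 0.00111 = 4.21e+04.
Re > 4000 → turbulent. Relative roughness ε/D = 3.5e-05/0.0689 = 0.000508. Haaland: 1/√f = -1.8 log₁₀[(0.000508/3.7)^1.11 + 6.9/4.21e+04] = -1.8 log₁₀[5.16e-05 + 0.000164] = 6.6, so f = 0.02296.
Darcy-Weisbach: ΔP = f(L/D)(ρV²/2) = 0.02296·(8.81/0.0689)·(1020·0.665²/2) = 0.02296·127.9·225.5 = 662.1 Pa.
Head loss h_f = ΔP/(ρg) = 662.1/(1020·9.81) = 0.0662 m.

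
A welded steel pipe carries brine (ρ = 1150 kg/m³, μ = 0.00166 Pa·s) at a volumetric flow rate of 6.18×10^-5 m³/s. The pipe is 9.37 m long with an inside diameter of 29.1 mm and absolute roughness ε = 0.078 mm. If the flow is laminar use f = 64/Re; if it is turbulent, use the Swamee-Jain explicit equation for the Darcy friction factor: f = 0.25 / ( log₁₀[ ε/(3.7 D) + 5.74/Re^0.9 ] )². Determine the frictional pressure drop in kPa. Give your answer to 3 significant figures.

Cross-sectional area A = πD²/4 = π(0.0291)²/4 = 0.0006651 m²; mean velocity V = Q/A = 6.18e-05/0.0006651 = 0.09292 m/s.
Reynolds number Re = ρVD/μ = 1150 · 0.09292 · 0.0291 / 0.00166 = 1873.
Re < 2300 → laminar flow, so f = 64/Re = 64/1873 = 0.03417 (the turbulent correlation is not needed).
Darcy-Weisbach: ΔP = f(L/D)(ρV²/2) = 0.03417·(9.37/0.0291)·(1150·0.09292²/2) = 0.03417·322·4.965 = 54.62 Pa.
ΔP = 54.62 Pa = 0.0546 kPa.

ΔP ≈ 0.0546 kPa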